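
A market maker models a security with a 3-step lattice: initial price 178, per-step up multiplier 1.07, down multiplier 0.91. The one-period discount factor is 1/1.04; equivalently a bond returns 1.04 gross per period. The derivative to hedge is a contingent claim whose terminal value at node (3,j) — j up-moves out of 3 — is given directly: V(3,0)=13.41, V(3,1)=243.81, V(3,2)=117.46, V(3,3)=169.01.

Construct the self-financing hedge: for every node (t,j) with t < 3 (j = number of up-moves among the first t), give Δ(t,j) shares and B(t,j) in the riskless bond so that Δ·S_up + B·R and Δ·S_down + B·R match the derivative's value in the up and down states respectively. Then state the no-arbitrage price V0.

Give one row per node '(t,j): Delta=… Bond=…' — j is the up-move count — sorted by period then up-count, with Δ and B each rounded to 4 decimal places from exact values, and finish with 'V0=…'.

Risk-neutral probability p* = (R−d)/(u−d) = (1.04−0.91)/(1.07−0.91) = 0.8125.
Payoff layer (t=3): V(3,0)=13.4100, V(3,1)=243.8100, V(3,2)=117.4600, V(3,3)=169.0100
Node (2,0) S=147.4018: V=(p*·243.8100+(1−p*)·13.4100)/1.04=192.8942; Δ=(243.8100−13.4100)/(157.7199−134.1356)=9.7692; B=V−Δ·S=-1247.1058
Node (2,1) S=173.3186: V=(p*·117.4600+(1−p*)·243.8100)/1.04=135.7218; Δ=(117.4600−243.8100)/(185.4509−157.7199)=-4.5563; B=V−Δ·S=925.4093
Node (2,2) S=203.7922: V=(p*·169.0100+(1−p*)·117.4600)/1.04=153.2157; Δ=(169.0100−117.4600)/(218.0577−185.4509)=1.5810; B=V−Δ·S=-168.9718
Node (1,0) S=161.9800: V=(p*·135.7218+(1−p*)·192.8942)/1.04=140.8092; Δ=(135.7218−192.8942)/(173.3186−147.4018)=-2.2060; B=V−Δ·S=498.1372
Node (1,1) S=190.4600: V=(p*·153.2157+(1−p*)·135.7218)/1.04=144.1689; Δ=(153.2157−135.7218)/(203.7922−173.3186)=0.5741; B=V−Δ·S=34.8314
Node (0,0) S=178.0000: V=(p*·144.1689+(1−p*)·140.8092)/1.04=138.0182; Δ=(144.1689−140.8092)/(190.4600−161.9800)=0.1180; B=V−Δ·S=117.0204
Self-financing check: at every node Δ·S+B equals the discounted successor values.

(0,0): Delta=0.1180 Bond=117.0204
(1,0): Delta=-2.2060 Bond=498.1372
(1,1): Delta=0.5741 Bond=34.8314
(2,0): Delta=9.7692 Bond=-1247.1058
(2,1): Delta=-4.5563 Bond=925.4093
(2,2): Delta=1.5810 Bond=-168.9718
V0=138.0182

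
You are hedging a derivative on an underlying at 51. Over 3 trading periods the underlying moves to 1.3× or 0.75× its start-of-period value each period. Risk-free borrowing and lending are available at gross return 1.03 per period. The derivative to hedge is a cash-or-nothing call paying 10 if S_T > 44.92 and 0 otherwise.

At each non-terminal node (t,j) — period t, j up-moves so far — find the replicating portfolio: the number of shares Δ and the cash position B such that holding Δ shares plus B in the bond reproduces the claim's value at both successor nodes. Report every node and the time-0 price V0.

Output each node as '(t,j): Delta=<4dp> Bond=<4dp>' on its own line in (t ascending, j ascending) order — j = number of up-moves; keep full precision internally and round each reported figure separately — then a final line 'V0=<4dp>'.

(0,0): Delta=0.1680 Bond=-3.8657
(1,0): Delta=0.2349 Bond=-6.5436
(1,1): Delta=0.1307 Bond=-1.5113
(2,0): Delta=0.0000 Bond=0.0000
(2,1): Delta=0.3656 Bond=-13.2392
(2,2): Delta=0.0000 Bond=9.7087
V0=4.7005

Since d<R<u, set p* = (R−d)/(u−d) = 0.5091; price each node as the discounted p*-expectation of its children.
Payoff layer (t=3): V(3,0)=0.0000, V(3,1)=0.0000, V(3,2)=10.0000, V(3,3)=10.0000
Node (2,0) S=28.6875: V=(p*·0.0000+(1−p*)·0.0000)/1.03=0.0000; Δ=(0.0000−0.0000)/(37.2938−21.5156)=0.0000; B=V−Δ·S=0.0000
Node (2,1) S=49.7250: V=(p*·10.0000+(1−p*)·0.0000)/1.03=4.9426; Δ=(10.0000−0.0000)/(64.6425−37.2937)=0.3656; B=V−Δ·S=-13.2392
Node (2,2) S=86.1900: V=(p*·10.0000+(1−p*)·10.0000)/1.03=9.7087; Δ=(10.0000−10.0000)/(112.0470−64.6425)=0.0000; B=V−Δ·S=9.7087
Node (1,0) S=38.2500: V=(p*·4.9426+(1−p*)·0.0000)/1.03=2.4430; Δ=(4.9426−0.0000)/(49.7250−28.6875)=0.2349; B=V−Δ·S=-6.5436
Node (1,1) S=66.3000: V=(p*·9.7087+(1−p*)·4.9426)/1.03=7.1544; Δ=(9.7087−4.9426)/(86.1900−49.7250)=0.1307; B=V−Δ·S=-1.5113
Node (0,0) S=51.0000: V=(p*·7.1544+(1−p*)·2.4430)/1.03=4.7005; Δ=(7.1544−2.4430)/(66.3000−38.2500)=0.1680; B=V−Δ·S=-3.8657
Self-financing check: at every node Δ·S+B equals the discounted successor values.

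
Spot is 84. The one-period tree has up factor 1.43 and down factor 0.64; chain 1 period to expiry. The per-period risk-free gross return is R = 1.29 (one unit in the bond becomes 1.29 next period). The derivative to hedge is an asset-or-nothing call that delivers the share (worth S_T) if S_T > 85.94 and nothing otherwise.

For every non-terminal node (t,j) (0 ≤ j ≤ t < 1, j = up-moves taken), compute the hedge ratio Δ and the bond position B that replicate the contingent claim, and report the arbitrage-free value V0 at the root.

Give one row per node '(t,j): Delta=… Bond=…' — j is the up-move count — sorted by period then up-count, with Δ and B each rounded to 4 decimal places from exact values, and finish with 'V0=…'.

The replicating-portfolio and risk-neutral prices coincide; use p* = (1.29−0.64)/(1.43−0.64) = 0.8228 for the latter.
Terminal values V(1,·): V(1,0)=0.0000, V(1,1)=120.1200
(0,0): S=84.0000. Δ = (V_up−V_dn)/(S_up−S_dn) = (120.1200−0.0000)/(120.1200−53.7600) = 1.8101. V = [p*·120.1200 + (1−p*)·0.0000]/1.29 = 76.6147. B = V − Δ·S = -75.4360.
Root portfolio cost Δ·84+B reproduces V0=76.6147.

(0,0): Delta=1.8101 Bond=-75.4360
V0=76.6147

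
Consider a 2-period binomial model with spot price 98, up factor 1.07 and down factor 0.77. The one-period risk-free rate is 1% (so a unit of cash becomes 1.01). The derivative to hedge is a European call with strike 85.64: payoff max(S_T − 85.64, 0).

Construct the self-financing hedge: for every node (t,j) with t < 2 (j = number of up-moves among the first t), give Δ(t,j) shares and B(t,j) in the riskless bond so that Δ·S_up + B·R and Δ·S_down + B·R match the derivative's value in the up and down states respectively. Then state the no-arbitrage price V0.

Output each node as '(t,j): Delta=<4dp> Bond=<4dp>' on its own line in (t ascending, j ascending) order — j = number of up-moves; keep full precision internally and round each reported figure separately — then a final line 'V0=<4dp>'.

Risk-neutral probability p* = (R−d)/(u−d) = (1.01−0.77)/(1.07−0.77) = 0.8000.
Payoff layer (t=2): V(2,0)=0.0000, V(2,1)=0.0000, V(2,2)=26.5602
(1,0): S=75.4600. Δ = (V_up−V_dn)/(S_up−S_dn) = (0.0000−0.0000)/(80.7422−58.1042) = 0.0000. V = [p*·0.0000 + (1−p*)·0.0000]/1.01 = 0.0000. B = V − Δ·S = 0.0000.
(1,1): S=104.8600. Δ = (V_up−V_dn)/(S_up−S_dn) = (26.5602−0.0000)/(112.2002−80.7422) = 0.8443. V = [p*·26.5602 + (1−p*)·0.0000]/1.01 = 21.0378. B = V − Δ·S = -67.4962.
(0,0): S=98.0000. Δ = (V_up−V_dn)/(S_up−S_dn) = (21.0378−0.0000)/(104.8600−75.4600) = 0.7156. V = [p*·21.0378 + (1−p*)·0.0000]/1.01 = 16.6636. B = V − Δ·S = -53.4624.
The time-0 hedge costs 16.6636, which is the no-arbitrage price.

(0,0): Delta=0.7156 Bond=-53.4624
(1,0): Delta=0.0000 Bond=0.0000
(1,1): Delta=0.8443 Bond=-67.4962
V0=16.6636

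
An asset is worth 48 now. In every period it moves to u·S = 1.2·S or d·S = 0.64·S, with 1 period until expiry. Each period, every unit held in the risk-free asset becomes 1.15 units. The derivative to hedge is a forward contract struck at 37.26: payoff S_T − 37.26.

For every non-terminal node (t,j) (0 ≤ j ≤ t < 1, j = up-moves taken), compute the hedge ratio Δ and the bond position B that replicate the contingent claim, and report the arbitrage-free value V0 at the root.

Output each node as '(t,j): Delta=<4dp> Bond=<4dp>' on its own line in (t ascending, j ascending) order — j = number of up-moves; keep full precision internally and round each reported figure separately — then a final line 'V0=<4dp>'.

(0,0): Delta=1.0000 Bond=-32.4000
V0=15.6000

Under the risk-neutral measure, an up-move has probability p* = (R−d)/(u−d) = 0.9107 and values discount at R = 1.15.
Terminal payoffs: V(1,0)=-6.5400, V(1,1)=20.3400
  t=0,j=0: stock 48.0000 → up 57.6000 (V=20.3400), down 30.7200 (V=-6.5400). Price 15.6000; hedge Δ=1.0000, bond B=-32.4000.
The time-0 hedge costs 15.6000, which is the no-arbitrage price.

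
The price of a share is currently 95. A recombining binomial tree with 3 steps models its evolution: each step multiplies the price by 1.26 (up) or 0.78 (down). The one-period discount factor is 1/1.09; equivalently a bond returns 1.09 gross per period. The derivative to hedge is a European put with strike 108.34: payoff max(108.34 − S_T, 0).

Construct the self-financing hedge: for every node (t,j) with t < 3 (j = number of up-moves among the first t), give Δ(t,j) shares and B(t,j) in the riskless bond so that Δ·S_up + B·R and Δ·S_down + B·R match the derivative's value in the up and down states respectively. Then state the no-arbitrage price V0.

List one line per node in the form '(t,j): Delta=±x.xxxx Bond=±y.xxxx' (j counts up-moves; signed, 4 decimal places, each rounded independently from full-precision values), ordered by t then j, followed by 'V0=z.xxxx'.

Under the risk-neutral measure, an up-move has probability p* = (R−d)/(u−d) = 0.6458 and values discount at R = 1.09.
Payoff layer (t=3): V(3,0)=63.2576, V(3,1)=35.5145, V(3,2)=0.0000, V(3,3)=0.0000
(2,0): S=57.7980. Δ = (V_up−V_dn)/(S_up−S_dn) = (35.5145−63.2576)/(72.8255−45.0824) = -1.0000. V = [p*·35.5145 + (1−p*)·63.2576]/1.09 = 41.5965. B = V − Δ·S = 99.3945.
(2,1): S=93.3660. Δ = (V_up−V_dn)/(S_up−S_dn) = (0.0000−35.5145)/(117.6412−72.8255) = -0.7925. V = [p*·0.0000 + (1−p*)·35.5145]/1.09 = 11.5395. B = V − Δ·S = 85.5281.
(2,2): S=150.8220. Δ = (V_up−V_dn)/(S_up−S_dn) = (0.0000−0.0000)/(190.0357−117.6412) = 0.0000. V = [p*·0.0000 + (1−p*)·0.0000]/1.09 = 0.0000. B = V − Δ·S = 0.0000.
(1,0): S=74.1000. Δ = (V_up−V_dn)/(S_up−S_dn) = (11.5395−41.5965)/(93.3660−57.7980) = -0.8451. V = [p*·11.5395 + (1−p*)·41.5965]/1.09 = 20.3529. B = V − Δ·S = 82.9717.
(1,1): S=119.7000. Δ = (V_up−V_dn)/(S_up−S_dn) = (0.0000−11.5395)/(150.8220−93.3660) = -0.2008. V = [p*·0.0000 + (1−p*)·11.5395]/1.09 = 3.7495. B = V − Δ·S = 27.7901.
(0,0): S=95.0000. Δ = (V_up−V_dn)/(S_up−S_dn) = (3.7495−20.3529)/(119.7000−74.1000) = -0.3641. V = [p*·3.7495 + (1−p*)·20.3529]/1.09 = 8.8347. B = V − Δ·S = 43.4253.
Self-financing check: at every node Δ·S+B equals the discounted successor values.

(0,0): Delta=-0.3641 Bond=43.4253
(1,0): Delta=-0.8451 Bond=82.9717
(1,1): Delta=-0.2008 Bond=27.7901
(2,0): Delta=-1.0000 Bond=99.3945
(2,1): Delta=-0.7925 Bond=85.5281
(2,2): Delta=0.0000 Bond=0.0000
V0=8.8347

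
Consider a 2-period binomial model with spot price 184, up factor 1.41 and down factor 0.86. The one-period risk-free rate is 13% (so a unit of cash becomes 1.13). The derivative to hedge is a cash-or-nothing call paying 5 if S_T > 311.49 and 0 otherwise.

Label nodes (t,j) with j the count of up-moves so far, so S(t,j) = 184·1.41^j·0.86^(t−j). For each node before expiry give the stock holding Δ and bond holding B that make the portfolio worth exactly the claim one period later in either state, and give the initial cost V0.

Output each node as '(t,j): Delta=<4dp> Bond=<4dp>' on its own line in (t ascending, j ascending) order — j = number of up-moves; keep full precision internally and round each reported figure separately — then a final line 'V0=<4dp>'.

Under the risk-neutral measure, an up-move has probability p* = (R−d)/(u−d) = 0.4909 and values discount at R = 1.13.
Terminal values V(2,·): V(2,0)=0.0000, V(2,1)=0.0000, V(2,2)=5.0000
(1,0): S=158.2400. Δ = (V_up−V_dn)/(S_up−S_dn) = (0.0000−0.0000)/(223.1184−136.0864) = 0.0000. V = [p*·0.0000 + (1−p*)·0.0000]/1.13 = 0.0000. B = V − Δ·S = 0.0000.
(1,1): S=259.4400. Δ = (V_up−V_dn)/(S_up−S_dn) = (5.0000−0.0000)/(365.8104−223.1184) = 0.0350. V = [p*·5.0000 + (1−p*)·0.0000]/1.13 = 2.1722. B = V − Δ·S = -6.9187.
(0,0): S=184.0000. Δ = (V_up−V_dn)/(S_up−S_dn) = (2.1722−0.0000)/(259.4400−158.2400) = 0.0215. V = [p*·2.1722 + (1−p*)·0.0000]/1.13 = 0.9437. B = V − Δ·S = -3.0057.
Check: Δ(0,0)·S0 + B(0,0) = 0.9437 = V0.

(0,0): Delta=0.0215 Bond=-3.0057
(1,0): Delta=0.0000 Bond=0.0000
(1,1): Delta=0.0350 Bond=-6.9187
V0=0.9437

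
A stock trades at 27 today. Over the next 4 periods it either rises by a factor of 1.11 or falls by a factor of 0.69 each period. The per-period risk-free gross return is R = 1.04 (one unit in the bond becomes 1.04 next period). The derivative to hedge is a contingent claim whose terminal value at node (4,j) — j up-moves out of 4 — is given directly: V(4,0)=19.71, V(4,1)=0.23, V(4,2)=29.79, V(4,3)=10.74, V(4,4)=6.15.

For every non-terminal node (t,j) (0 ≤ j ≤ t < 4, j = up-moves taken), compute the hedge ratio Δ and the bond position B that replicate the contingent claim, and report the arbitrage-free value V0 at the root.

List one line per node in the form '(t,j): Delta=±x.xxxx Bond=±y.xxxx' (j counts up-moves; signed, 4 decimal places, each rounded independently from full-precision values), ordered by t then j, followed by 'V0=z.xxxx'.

(0,0): Delta=-0.5729 Bond=24.5095
(1,0): Delta=-0.6569 Bond=27.0538
(1,1): Delta=-0.5625 Bond=25.1771
(2,0): Delta=3.8089 Bond=-29.2701
(2,1): Delta=-1.2121 Bond=39.6171
(2,2): Delta=-0.4817 Bond=23.4976
(3,0): Delta=-5.2291 Bond=49.7239
(3,1): Delta=4.9325 Bond=-46.4739
(3,2): Delta=-1.9760 Bond=58.7370
(3,3): Delta=-0.2960 Bond=17.5776
V0=9.0405

Under the risk-neutral measure, an up-move has probability p* = (R−d)/(u−d) = 0.8333 and values discount at R = 1.04.
Payoff layer (t=4): V(4,0)=19.7100, V(4,1)=0.2300, V(4,2)=29.7900, V(4,3)=10.7400, V(4,4)=6.1500
Node (3,0) S=8.8697: V=(p*·0.2300+(1−p*)·19.7100)/1.04=3.3429; Δ=(0.2300−19.7100)/(9.8454−6.1201)=-5.2291; B=V−Δ·S=49.7239
Node (3,1) S=14.2687: V=(p*·29.7900+(1−p*)·0.2300)/1.04=23.9071; Δ=(29.7900−0.2300)/(15.8383−9.8454)=4.9325; B=V−Δ·S=-46.4739
Node (3,2) S=22.9540: V=(p*·10.7400+(1−p*)·29.7900)/1.04=13.3798; Δ=(10.7400−29.7900)/(25.4790−15.8383)=-1.9760; B=V−Δ·S=58.7370
Node (3,3) S=36.9260: V=(p*·6.1500+(1−p*)·10.7400)/1.04=6.6490; Δ=(6.1500−10.7400)/(40.9879−25.4790)=-0.2960; B=V−Δ·S=17.5776
Node (2,0) S=12.8547: V=(p*·23.9071+(1−p*)·3.3429)/1.04=19.6920; Δ=(23.9071−3.3429)/(14.2687−8.8697)=3.8089; B=V−Δ·S=-29.2701
Node (2,1) S=20.6793: V=(p*·13.3798+(1−p*)·23.9071)/1.04=14.5523; Δ=(13.3798−23.9071)/(22.9540−14.2687)=-1.2121; B=V−Δ·S=39.6171
Node (2,2) S=33.2667: V=(p*·6.6490+(1−p*)·13.3798)/1.04=7.4720; Δ=(6.6490−13.3798)/(36.9260−22.9540)=-0.4817; B=V−Δ·S=23.4976
Node (1,0) S=18.6300: V=(p*·14.5523+(1−p*)·19.6920)/1.04=14.8162; Δ=(14.5523−19.6920)/(20.6793−12.8547)=-0.6569; B=V−Δ·S=27.0538
Node (1,1) S=29.9700: V=(p*·7.4720+(1−p*)·14.5523)/1.04=8.3192; Δ=(7.4720−14.5523)/(33.2667−20.6793)=-0.5625; B=V−Δ·S=25.1771
Node (0,0) S=27.0000: V=(p*·8.3192+(1−p*)·14.8162)/1.04=9.0405; Δ=(8.3192−14.8162)/(29.9700−18.6300)=-0.5729; B=V−Δ·S=24.5095
Check: Δ(0,0)·S0 + B(0,0) = 9.0405 = V0.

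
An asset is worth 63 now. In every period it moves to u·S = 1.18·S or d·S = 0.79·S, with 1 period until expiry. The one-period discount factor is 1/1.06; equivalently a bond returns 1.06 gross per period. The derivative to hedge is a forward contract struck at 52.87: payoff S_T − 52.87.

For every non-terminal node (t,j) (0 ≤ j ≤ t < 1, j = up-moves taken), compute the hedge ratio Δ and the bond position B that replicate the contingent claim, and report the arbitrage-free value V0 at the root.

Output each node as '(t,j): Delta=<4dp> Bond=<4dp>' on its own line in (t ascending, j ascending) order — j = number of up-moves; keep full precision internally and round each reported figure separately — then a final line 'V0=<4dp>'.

(0,0): Delta=1.0000 Bond=-49.8774
V0=13.1226

No-arbitrage ⇒ martingale measure with p* = (R−d)/(u−d) = 0.6923.
Terminal payoffs: V(1,0)=-3.1000, V(1,1)=21.4700
  t=0,j=0: stock 63.0000 → up 74.3400 (V=21.4700), down 49.7700 (V=-3.1000). Price 13.1226; hedge Δ=1.0000, bond B=-49.8774.
Self-financing check: at every node Δ·S+B equals the discounted successor values.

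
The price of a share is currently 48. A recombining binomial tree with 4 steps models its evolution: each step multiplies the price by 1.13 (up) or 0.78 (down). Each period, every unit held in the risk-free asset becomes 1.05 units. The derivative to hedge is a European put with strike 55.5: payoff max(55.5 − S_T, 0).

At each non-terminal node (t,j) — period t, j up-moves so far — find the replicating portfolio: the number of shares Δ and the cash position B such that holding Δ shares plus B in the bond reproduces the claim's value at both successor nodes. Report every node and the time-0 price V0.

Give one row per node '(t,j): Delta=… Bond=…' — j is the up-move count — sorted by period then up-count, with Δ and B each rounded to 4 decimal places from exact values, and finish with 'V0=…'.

(0,0): Delta=-0.4627 Bond=26.5006
(1,0): Delta=-1.0000 Bond=47.9430
(1,1): Delta=-0.3528 Bond=21.8650
(2,0): Delta=-1.0000 Bond=50.3401
(2,1): Delta=-1.0000 Bond=50.3401
(2,2): Delta=-0.2204 Bond=14.8451
(3,0): Delta=-1.0000 Bond=52.8571
(3,1): Delta=-1.0000 Bond=52.8571
(3,2): Delta=-1.0000 Bond=52.8571
(3,3): Delta=-0.0610 Bond=4.5444
V0=4.2921

Under the risk-neutral measure, an up-move has probability p* = (R−d)/(u−d) = 0.7714 and values discount at R = 1.05.
Payoff layer (t=4): V(4,0)=37.7328, V(4,1)=29.7603, V(4,2)=18.2104, V(4,3)=1.4779, V(4,4)=0.0000
(3,0): S=22.7785. Δ = (V_up−V_dn)/(S_up−S_dn) = (29.7603−37.7328)/(25.7397−17.7672) = -1.0000. V = [p*·29.7603 + (1−p*)·37.7328]/1.05 = 30.0786. B = V − Δ·S = 52.8571.
(3,1): S=32.9996. Δ = (V_up−V_dn)/(S_up−S_dn) = (18.2104−29.7603)/(37.2896−25.7397) = -1.0000. V = [p*·18.2104 + (1−p*)·29.7603]/1.05 = 19.8575. B = V − Δ·S = 52.8571.
(3,2): S=47.8071. Δ = (V_up−V_dn)/(S_up−S_dn) = (1.4779−18.2104)/(54.0221−37.2896) = -1.0000. V = [p*·1.4779 + (1−p*)·18.2104]/1.05 = 5.0500. B = V − Δ·S = 52.8571.
(3,3): S=69.2591. Δ = (V_up−V_dn)/(S_up−S_dn) = (0.0000−1.4779)/(78.2627−54.0221) = -0.0610. V = [p*·0.0000 + (1−p*)·1.4779]/1.05 = 0.3217. B = V − Δ·S = 4.5444.
(2,0): S=29.2032. Δ = (V_up−V_dn)/(S_up−S_dn) = (19.8575−30.0786)/(32.9996−22.7785) = -1.0000. V = [p*·19.8575 + (1−p*)·30.0786]/1.05 = 21.1369. B = V − Δ·S = 50.3401.
(2,1): S=42.3072. Δ = (V_up−V_dn)/(S_up−S_dn) = (5.0500−19.8575)/(47.8071−32.9996) = -1.0000. V = [p*·5.0500 + (1−p*)·19.8575]/1.05 = 8.0329. B = V − Δ·S = 50.3401.
(2,2): S=61.2912. Δ = (V_up−V_dn)/(S_up−S_dn) = (0.3217−5.0500)/(69.2591−47.8071) = -0.2204. V = [p*·0.3217 + (1−p*)·5.0500]/1.05 = 1.3357. B = V − Δ·S = 14.8451.
(1,0): S=37.4400. Δ = (V_up−V_dn)/(S_up−S_dn) = (8.0329−21.1369)/(42.3072−29.2032) = -1.0000. V = [p*·8.0329 + (1−p*)·21.1369]/1.05 = 10.5030. B = V − Δ·S = 47.9430.
(1,1): S=54.2400. Δ = (V_up−V_dn)/(S_up−S_dn) = (1.3357−8.0329)/(61.2912−42.3072) = -0.3528. V = [p*·1.3357 + (1−p*)·8.0329]/1.05 = 2.7300. B = V − Δ·S = 21.8650.
(0,0): S=48.0000. Δ = (V_up−V_dn)/(S_up−S_dn) = (2.7300−10.5030)/(54.2400−37.4400) = -0.4627. V = [p*·2.7300 + (1−p*)·10.5030]/1.05 = 4.2921. B = V − Δ·S = 26.5006.
The time-0 hedge costs 4.2921, which is the no-arbitrage price.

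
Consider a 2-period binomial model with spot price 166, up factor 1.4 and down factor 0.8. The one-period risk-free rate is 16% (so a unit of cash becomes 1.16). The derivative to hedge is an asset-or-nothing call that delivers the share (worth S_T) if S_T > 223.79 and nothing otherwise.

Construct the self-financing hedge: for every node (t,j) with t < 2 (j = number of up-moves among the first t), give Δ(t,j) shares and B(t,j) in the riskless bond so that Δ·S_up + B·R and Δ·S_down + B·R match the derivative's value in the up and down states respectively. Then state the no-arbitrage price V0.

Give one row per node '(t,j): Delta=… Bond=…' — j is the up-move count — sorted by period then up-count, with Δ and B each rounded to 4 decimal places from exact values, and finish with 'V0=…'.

(0,0): Delta=1.6897 Bond=-193.4364
(1,0): Delta=0.0000 Bond=0.0000
(1,1): Delta=2.3333 Bond=-373.9770
V0=87.0464

Since d<R<u, set p* = (R−d)/(u−d) = 0.6000; price each node as the discounted p*-expectation of its children.
Terminal payoffs: V(2,0)=0.0000, V(2,1)=0.0000, V(2,2)=325.3600
  t=1,j=0: stock 132.8000 → up 185.9200 (V=0.0000), down 106.2400 (V=0.0000). Price 0.0000; hedge Δ=0.0000, bond B=0.0000.
  t=1,j=1: stock 232.4000 → up 325.3600 (V=325.3600), down 185.9200 (V=0.0000). Price 168.2897; hedge Δ=2.3333, bond B=-373.9770.
  t=0,j=0: stock 166.0000 → up 232.4000 (V=168.2897), down 132.8000 (V=0.0000). Price 87.0464; hedge Δ=1.6897, bond B=-193.4364.
Check: Δ(0,0)·S0 + B(0,0) = 87.0464 = V0.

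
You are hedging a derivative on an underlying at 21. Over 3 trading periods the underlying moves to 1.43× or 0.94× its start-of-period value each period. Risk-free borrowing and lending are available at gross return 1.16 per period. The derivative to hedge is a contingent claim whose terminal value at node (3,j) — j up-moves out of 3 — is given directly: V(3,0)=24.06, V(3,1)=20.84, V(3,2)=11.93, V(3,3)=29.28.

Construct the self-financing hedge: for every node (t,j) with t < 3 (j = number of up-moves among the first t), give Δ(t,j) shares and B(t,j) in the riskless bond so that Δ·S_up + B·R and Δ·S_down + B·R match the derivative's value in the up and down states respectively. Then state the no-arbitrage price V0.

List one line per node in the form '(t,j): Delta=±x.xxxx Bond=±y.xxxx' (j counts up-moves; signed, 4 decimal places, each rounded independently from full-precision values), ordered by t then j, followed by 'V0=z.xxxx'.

The replicating-portfolio and risk-neutral prices coincide; use p* = (1.16−0.94)/(1.43−0.94) = 0.4490 for the latter.
Terminal values V(3,·): V(3,0)=24.0600, V(3,1)=20.8400, V(3,2)=11.9300, V(3,3)=29.2800
  t=2,j=0: stock 18.5556 → up 26.5345 (V=20.8400), down 17.4423 (V=24.0600). Price 19.4951; hedge Δ=-0.3541, bond B=26.0665.
  t=2,j=1: stock 28.2282 → up 40.3663 (V=11.9300), down 26.5345 (V=20.8400). Price 14.5169; hedge Δ=-0.6442, bond B=32.7006.
  t=2,j=2: stock 42.9429 → up 61.4083 (V=29.2800), down 40.3663 (V=11.9300). Price 16.9998; hedge Δ=0.8245, bond B=-18.4083.
  t=1,j=0: stock 19.7400 → up 28.2282 (V=14.5169), down 18.5556 (V=19.4951). Price 14.8793; hedge Δ=-0.5147, bond B=25.0388.
  t=1,j=1: stock 30.0300 → up 42.9429 (V=16.9998), down 28.2282 (V=14.5169). Price 13.4756; hedge Δ=0.1687, bond B=8.4084.
  t=0,j=0: stock 21.0000 → up 30.0300 (V=13.4756), down 19.7400 (V=14.8793). Price 12.2837; hedge Δ=-0.1364, bond B=15.1484.
Root portfolio cost Δ·21+B reproduces V0=12.2837.

(0,0): Delta=-0.1364 Bond=15.1484
(1,0): Delta=-0.5147 Bond=25.0388
(1,1): Delta=0.1687 Bond=8.4084
(2,0): Delta=-0.3541 Bond=26.0665
(2,1): Delta=-0.6442 Bond=32.7006
(2,2): Delta=0.8245 Bond=-18.4083
V0=12.2837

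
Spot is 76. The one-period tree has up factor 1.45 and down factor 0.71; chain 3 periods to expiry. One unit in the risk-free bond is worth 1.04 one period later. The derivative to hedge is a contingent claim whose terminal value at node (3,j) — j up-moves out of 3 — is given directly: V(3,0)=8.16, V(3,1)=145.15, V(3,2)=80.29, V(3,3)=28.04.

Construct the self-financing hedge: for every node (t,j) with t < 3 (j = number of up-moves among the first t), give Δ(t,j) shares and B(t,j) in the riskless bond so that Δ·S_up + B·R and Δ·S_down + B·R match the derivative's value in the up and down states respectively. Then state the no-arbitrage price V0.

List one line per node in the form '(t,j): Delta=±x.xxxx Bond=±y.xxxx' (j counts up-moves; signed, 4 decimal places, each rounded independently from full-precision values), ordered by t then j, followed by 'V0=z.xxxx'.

(0,0): Delta=-0.0064 Bond=80.5184
(1,0): Delta=1.1312 Bond=22.3546
(1,1): Delta=-0.6985 Bond=160.0047
(2,0): Delta=4.8320 Bond=-118.5350
(2,1): Delta=-1.1202 Bond=199.4044
(2,2): Delta=-0.4419 Bond=125.4055
V0=80.0321

Since d<R<u, set p* = (R−d)/(u−d) = 0.4459; price each node as the discounted p*-expectation of its children.
Terminal values V(3,·): V(3,0)=8.1600, V(3,1)=145.1500, V(3,2)=80.2900, V(3,3)=28.0400
  t=2,j=0: stock 38.3116 → up 55.5518 (V=145.1500), down 27.2012 (V=8.1600). Price 66.5867; hedge Δ=4.8320, bond B=-118.5350.
  t=2,j=1: stock 78.2420 → up 113.4509 (V=80.2900), down 55.5518 (V=145.1500). Price 111.7557; hedge Δ=-1.1202, bond B=199.4044.
  t=2,j=2: stock 159.7900 → up 231.6955 (V=28.0400), down 113.4509 (V=80.2900). Price 54.7974; hedge Δ=-0.4419, bond B=125.4055.
  t=1,j=0: stock 53.9600 → up 78.2420 (V=111.7557), down 38.3116 (V=66.5867). Price 83.3939; hedge Δ=1.1312, bond B=22.3546.
  t=1,j=1: stock 110.2000 → up 159.7900 (V=54.7974), down 78.2420 (V=111.7557). Price 83.0340; hedge Δ=-0.6985, bond B=160.0047.
  t=0,j=0: stock 76.0000 → up 110.2000 (V=83.0340), down 53.9600 (V=83.3939). Price 80.0321; hedge Δ=-0.0064, bond B=80.5184.
The time-0 hedge costs 80.0321, which is the no-arbitrage price.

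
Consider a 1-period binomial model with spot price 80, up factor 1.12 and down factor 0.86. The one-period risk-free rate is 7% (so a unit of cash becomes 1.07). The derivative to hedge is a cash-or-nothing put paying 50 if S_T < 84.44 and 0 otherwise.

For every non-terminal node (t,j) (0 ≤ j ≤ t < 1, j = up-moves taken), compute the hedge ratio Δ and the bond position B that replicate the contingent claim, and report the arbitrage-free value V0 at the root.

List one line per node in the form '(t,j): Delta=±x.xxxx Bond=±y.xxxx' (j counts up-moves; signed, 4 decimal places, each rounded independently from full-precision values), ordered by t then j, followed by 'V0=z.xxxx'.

No-arbitrage ⇒ martingale measure with p* = (R−d)/(u−d) = 0.8077.
At expiry t=1: V(1,0)=50.0000, V(1,1)=0.0000
(0,0): S=80.0000. Δ = (V_up−V_dn)/(S_up−S_dn) = (0.0000−50.0000)/(89.6000−68.8000) = -2.4038. V = [p*·0.0000 + (1−p*)·50.0000]/1.07 = 8.9863. B = V − Δ·S = 201.2940.
Each (Δ,B) replicates both successor values, so the strategy is self-financing and V0 is arbitrage-free.

(0,0): Delta=-2.4038 Bond=201.2940
V0=8.9863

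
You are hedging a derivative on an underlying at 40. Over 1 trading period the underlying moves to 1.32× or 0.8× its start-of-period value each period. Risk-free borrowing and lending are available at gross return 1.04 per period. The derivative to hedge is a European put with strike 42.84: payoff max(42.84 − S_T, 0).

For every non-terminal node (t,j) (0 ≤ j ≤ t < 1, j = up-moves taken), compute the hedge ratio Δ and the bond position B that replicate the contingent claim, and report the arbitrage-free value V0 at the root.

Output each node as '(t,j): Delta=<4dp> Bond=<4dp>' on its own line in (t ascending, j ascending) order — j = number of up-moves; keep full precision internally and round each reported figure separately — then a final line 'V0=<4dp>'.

(0,0): Delta=-0.5212 Bond=26.4586
V0=5.6124

Under the risk-neutral measure, an up-move has probability p* = (R−d)/(u−d) = 0.4615 and values discount at R = 1.04.
Payoff layer (t=1): V(1,0)=10.8400, V(1,1)=0.0000
(0,0): S=40.0000. Δ = (V_up−V_dn)/(S_up−S_dn) = (0.0000−10.8400)/(52.8000−32.0000) = -0.5212. V = [p*·0.0000 + (1−p*)·10.8400]/1.04 = 5.6124. B = V − Δ·S = 26.4586.
Self-financing check: at every node Δ·S+B equals the discounted successor values.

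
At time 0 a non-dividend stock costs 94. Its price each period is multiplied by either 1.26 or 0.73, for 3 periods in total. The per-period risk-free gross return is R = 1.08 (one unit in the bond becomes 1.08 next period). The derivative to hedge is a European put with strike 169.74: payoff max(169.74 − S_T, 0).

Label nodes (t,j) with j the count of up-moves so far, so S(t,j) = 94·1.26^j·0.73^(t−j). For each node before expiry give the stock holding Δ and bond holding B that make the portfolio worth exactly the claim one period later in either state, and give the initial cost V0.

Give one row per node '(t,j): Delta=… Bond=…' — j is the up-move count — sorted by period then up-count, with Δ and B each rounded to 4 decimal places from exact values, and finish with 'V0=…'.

The replicating-portfolio and risk-neutral prices coincide; use p* = (1.08−0.73)/(1.26−0.73) = 0.6604 for the latter.
Terminal payoffs: V(3,0)=133.1724, V(3,1)=106.6233, V(3,2)=60.7989, V(3,3)=0.0000
(2,0): S=50.0926. Δ = (V_up−V_dn)/(S_up−S_dn) = (106.6233−133.1724)/(63.1167−36.5676) = -1.0000. V = [p*·106.6233 + (1−p*)·133.1724]/1.08 = 107.0741. B = V − Δ·S = 157.1667.
(2,1): S=86.4612. Δ = (V_up−V_dn)/(S_up−S_dn) = (60.7989−106.6233)/(108.9411−63.1167) = -1.0000. V = [p*·60.7989 + (1−p*)·106.6233]/1.08 = 70.7055. B = V − Δ·S = 157.1667.
(2,2): S=149.2344. Δ = (V_up−V_dn)/(S_up−S_dn) = (0.0000−60.7989)/(188.0353−108.9411) = -0.7687. V = [p*·0.0000 + (1−p*)·60.7989]/1.08 = 19.1191. B = V − Δ·S = 133.8340.
(1,0): S=68.6200. Δ = (V_up−V_dn)/(S_up−S_dn) = (70.7055−107.0741)/(86.4612−50.0926) = -1.0000. V = [p*·70.7055 + (1−p*)·107.0741]/1.08 = 76.9047. B = V − Δ·S = 145.5247.
(1,1): S=118.4400. Δ = (V_up−V_dn)/(S_up−S_dn) = (19.1191−70.7055)/(149.2344−86.4612) = -0.8218. V = [p*·19.1191 + (1−p*)·70.7055]/1.08 = 33.9250. B = V − Δ·S = 131.2577.
(0,0): S=94.0000. Δ = (V_up−V_dn)/(S_up−S_dn) = (33.9250−76.9047)/(118.4400−68.6200) = -0.8627. V = [p*·33.9250 + (1−p*)·76.9047]/1.08 = 44.9277. B = V − Δ·S = 126.0214.
Self-financing check: at every node Δ·S+B equals the discounted successor values.

(0,0): Delta=-0.8627 Bond=126.0214
(1,0): Delta=-1.0000 Bond=145.5247
(1,1): Delta=-0.8218 Bond=131.2577
(2,0): Delta=-1.0000 Bond=157.1667
(2,1): Delta=-1.0000 Bond=157.1667
(2,2): Delta=-0.7687 Bond=133.8340
V0=44.9277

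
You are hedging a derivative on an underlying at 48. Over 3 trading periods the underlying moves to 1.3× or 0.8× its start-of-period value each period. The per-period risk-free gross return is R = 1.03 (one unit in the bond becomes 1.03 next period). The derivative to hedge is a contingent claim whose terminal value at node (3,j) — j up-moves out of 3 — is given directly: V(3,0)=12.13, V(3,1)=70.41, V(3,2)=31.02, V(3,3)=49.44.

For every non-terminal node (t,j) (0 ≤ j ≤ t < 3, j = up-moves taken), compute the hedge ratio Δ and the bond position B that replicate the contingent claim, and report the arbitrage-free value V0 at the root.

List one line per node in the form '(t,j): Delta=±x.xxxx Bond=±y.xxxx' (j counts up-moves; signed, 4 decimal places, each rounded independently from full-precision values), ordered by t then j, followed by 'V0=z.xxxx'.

(0,0): Delta=0.0520 Bond=39.3177
(1,0): Delta=0.6752 Bond=16.5670
(1,1): Delta=-0.3982 Bond=68.5893
(2,0): Delta=3.7943 Bond=-78.7553
(2,1): Delta=-1.5781 Bond=129.5476
(2,2): Delta=0.4541 Bond=1.5029
V0=41.8122

Risk-neutral probability p* = (R−d)/(u−d) = (1.03−0.8)/(1.3−0.8) = 0.4600.
At expiry t=3: V(3,0)=12.1300, V(3,1)=70.4100, V(3,2)=31.0200, V(3,3)=49.4400
(2,0): S=30.7200. Δ = (V_up−V_dn)/(S_up−S_dn) = (70.4100−12.1300)/(39.9360−24.5760) = 3.7943. V = [p*·70.4100 + (1−p*)·12.1300]/1.03 = 37.8047. B = V − Δ·S = -78.7553.
(2,1): S=49.9200. Δ = (V_up−V_dn)/(S_up−S_dn) = (31.0200−70.4100)/(64.8960−39.9360) = -1.5781. V = [p*·31.0200 + (1−p*)·70.4100]/1.03 = 50.7676. B = V − Δ·S = 129.5476.
(2,2): S=81.1200. Δ = (V_up−V_dn)/(S_up−S_dn) = (49.4400−31.0200)/(105.4560−64.8960) = 0.4541. V = [p*·49.4400 + (1−p*)·31.0200]/1.03 = 38.3429. B = V − Δ·S = 1.5029.
(1,0): S=38.4000. Δ = (V_up−V_dn)/(S_up−S_dn) = (50.7676−37.8047)/(49.9200−30.7200) = 0.6752. V = [p*·50.7676 + (1−p*)·37.8047]/1.03 = 42.4928. B = V − Δ·S = 16.5670.
(1,1): S=62.4000. Δ = (V_up−V_dn)/(S_up−S_dn) = (38.3429−50.7676)/(81.1200−49.9200) = -0.3982. V = [p*·38.3429 + (1−p*)·50.7676]/1.03 = 43.7400. B = V − Δ·S = 68.5893.
(0,0): S=48.0000. Δ = (V_up−V_dn)/(S_up−S_dn) = (43.7400−42.4928)/(62.4000−38.4000) = 0.0520. V = [p*·43.7400 + (1−p*)·42.4928]/1.03 = 41.8122. B = V − Δ·S = 39.3177.
Root portfolio cost Δ·48+B reproduces V0=41.8122.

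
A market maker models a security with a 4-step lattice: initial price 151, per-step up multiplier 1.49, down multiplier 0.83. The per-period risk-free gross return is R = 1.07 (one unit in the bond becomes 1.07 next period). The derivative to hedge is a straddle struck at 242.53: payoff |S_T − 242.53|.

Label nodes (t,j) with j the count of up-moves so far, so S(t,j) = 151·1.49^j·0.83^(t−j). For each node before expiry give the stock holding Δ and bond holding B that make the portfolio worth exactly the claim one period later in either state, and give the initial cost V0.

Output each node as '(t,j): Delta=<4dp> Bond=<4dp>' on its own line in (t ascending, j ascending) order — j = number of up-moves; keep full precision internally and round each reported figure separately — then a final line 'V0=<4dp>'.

No-arbitrage ⇒ martingale measure with p* = (R−d)/(u−d) = 0.3636.
Payoff layer (t=4): V(4,0)=170.8679, V(4,1)=113.8836, V(4,2)=11.5865, V(4,3)=172.0552, V(4,4)=501.7254
  t=3,j=0: stock 86.3398 → up 128.6464 (V=113.8836), down 71.6621 (V=170.8679). Price 140.3237; hedge Δ=-1.0000, bond B=226.6636.
  t=3,j=1: stock 154.9956 → up 230.9435 (V=11.5865), down 128.6464 (V=113.8836). Price 71.6679; hedge Δ=-1.0000, bond B=226.6636.
  t=3,j=2: stock 278.2451 → up 414.5852 (V=172.0552), down 230.9435 (V=11.5865). Price 65.3634; hedge Δ=0.8738, bond B=-177.7710.
  t=3,j=3: stock 499.5003 → up 744.2554 (V=501.7254), down 414.5852 (V=172.0552). Price 272.8367; hedge Δ=1.0000, bond B=-226.6636.
  t=2,j=0: stock 104.0239 → up 154.9956 (V=71.6679), down 86.3398 (V=140.3237). Price 107.8112; hedge Δ=-1.0000, bond B=211.8351.
  t=2,j=1: stock 186.7417 → up 278.2451 (V=65.3634), down 154.9956 (V=71.6679). Price 64.8368; hedge Δ=-0.0512, bond B=74.3892.
  t=2,j=2: stock 335.2351 → up 499.5003 (V=272.8367), down 278.2451 (V=65.3634). Price 131.5965; hedge Δ=0.9377, bond B=-182.7571.
  t=1,j=0: stock 125.3300 → up 186.7417 (V=64.8368), down 104.0239 (V=107.8112). Price 86.1534; hedge Δ=-0.5195, bond B=151.2661.
  t=1,j=1: stock 224.9900 → up 335.2351 (V=131.5965), down 186.7417 (V=64.8368). Price 83.2832; hedge Δ=0.4496, bond B=-17.8678.
  t=0,j=0: stock 151.0000 → up 224.9900 (V=83.2832), down 125.3300 (V=86.1534). Price 79.5418; hedge Δ=-0.0288, bond B=83.8905.
Check: Δ(0,0)·S0 + B(0,0) = 79.5418 = V0.

(0,0): Delta=-0.0288 Bond=83.8905
(1,0): Delta=-0.5195 Bond=151.2661
(1,1): Delta=0.4496 Bond=-17.8678
(2,0): Delta=-1.0000 Bond=211.8351
(2,1): Delta=-0.0512 Bond=74.3892
(2,2): Delta=0.9377 Bond=-182.7571
(3,0): Delta=-1.0000 Bond=226.6636
(3,1): Delta=-1.0000 Bond=226.6636
(3,2): Delta=0.8738 Bond=-177.7710
(3,3): Delta=1.0000 Bond=-226.6636
V0=79.5418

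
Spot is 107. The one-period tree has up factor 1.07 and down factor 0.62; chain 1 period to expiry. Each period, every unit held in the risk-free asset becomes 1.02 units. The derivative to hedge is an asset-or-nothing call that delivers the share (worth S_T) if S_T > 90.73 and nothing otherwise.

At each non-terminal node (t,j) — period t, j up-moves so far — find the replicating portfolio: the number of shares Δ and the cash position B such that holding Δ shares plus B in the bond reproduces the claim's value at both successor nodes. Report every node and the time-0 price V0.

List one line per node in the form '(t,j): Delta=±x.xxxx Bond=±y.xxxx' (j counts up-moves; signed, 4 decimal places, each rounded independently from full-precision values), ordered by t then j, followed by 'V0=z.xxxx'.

(0,0): Delta=2.3778 Bond=-154.6488
V0=99.7734

The replicating-portfolio and risk-neutral prices coincide; use p* = (1.02−0.62)/(1.07−0.62) = 0.8889 for the latter.
At expiry t=1: V(1,0)=0.0000, V(1,1)=114.4900
(0,0): S=107.0000. Δ = (V_up−V_dn)/(S_up−S_dn) = (114.4900−0.0000)/(114.4900−66.3400) = 2.3778. V = [p*·114.4900 + (1−p*)·0.0000]/1.02 = 99.7734. B = V − Δ·S = -154.6488.
Root portfolio cost Δ·107+B reproduces V0=99.7734.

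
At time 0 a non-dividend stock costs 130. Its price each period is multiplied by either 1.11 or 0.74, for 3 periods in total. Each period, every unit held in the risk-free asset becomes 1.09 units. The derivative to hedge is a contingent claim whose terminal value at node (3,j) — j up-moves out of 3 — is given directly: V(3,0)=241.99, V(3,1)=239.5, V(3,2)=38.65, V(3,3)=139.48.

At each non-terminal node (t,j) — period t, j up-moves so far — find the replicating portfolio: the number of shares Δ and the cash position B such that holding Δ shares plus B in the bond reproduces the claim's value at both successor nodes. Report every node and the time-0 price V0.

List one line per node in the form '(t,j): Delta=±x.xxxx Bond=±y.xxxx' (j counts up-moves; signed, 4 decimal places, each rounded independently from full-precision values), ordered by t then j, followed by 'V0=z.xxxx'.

(0,0): Delta=1.2192 Bond=-61.4427
(1,0): Delta=-4.9005 Bond=521.7492
(1,1): Delta=1.4524 Bond=-100.6137
(2,0): Delta=-0.0945 Bond=226.5780
(2,1): Delta=-5.0836 Bond=588.2569
(2,2): Delta=1.7014 Bond=-149.5505
V0=97.0593

Since d<R<u, set p* = (R−d)/(u−d) = 0.9459; price each node as the discounted p*-expectation of its children.
Terminal values V(3,·): V(3,0)=241.9900, V(3,1)=239.5000, V(3,2)=38.6500, V(3,3)=139.4800
Node (2,0) S=71.1880: V=(p*·239.5000+(1−p*)·241.9900)/1.09=219.8483; Δ=(239.5000−241.9900)/(79.0187−52.6791)=-0.0945; B=V−Δ·S=226.5780
Node (2,1) S=106.7820: V=(p*·38.6500+(1−p*)·239.5000)/1.09=45.4190; Δ=(38.6500−239.5000)/(118.5280−79.0187)=-5.0836; B=V−Δ·S=588.2569
Node (2,2) S=160.1730: V=(p*·139.4800+(1−p*)·38.6500)/1.09=122.9631; Δ=(139.4800−38.6500)/(177.7920−118.5280)=1.7014; B=V−Δ·S=-149.5505
Node (1,0) S=96.2000: V=(p*·45.4190+(1−p*)·219.8483)/1.09=50.3189; Δ=(45.4190−219.8483)/(106.7820−71.1880)=-4.9005; B=V−Δ·S=521.7492
Node (1,1) S=144.3000: V=(p*·122.9631+(1−p*)·45.4190)/1.09=108.9647; Δ=(122.9631−45.4190)/(160.1730−106.7820)=1.4524; B=V−Δ·S=-100.6137
Node (0,0) S=130.0000: V=(p*·108.9647+(1−p*)·50.3189)/1.09=97.0593; Δ=(108.9647−50.3189)/(144.3000−96.2000)=1.2192; B=V−Δ·S=-61.4427
Each (Δ,B) replicates both successor values, so the strategy is self-financing and V0 is arbitrage-free.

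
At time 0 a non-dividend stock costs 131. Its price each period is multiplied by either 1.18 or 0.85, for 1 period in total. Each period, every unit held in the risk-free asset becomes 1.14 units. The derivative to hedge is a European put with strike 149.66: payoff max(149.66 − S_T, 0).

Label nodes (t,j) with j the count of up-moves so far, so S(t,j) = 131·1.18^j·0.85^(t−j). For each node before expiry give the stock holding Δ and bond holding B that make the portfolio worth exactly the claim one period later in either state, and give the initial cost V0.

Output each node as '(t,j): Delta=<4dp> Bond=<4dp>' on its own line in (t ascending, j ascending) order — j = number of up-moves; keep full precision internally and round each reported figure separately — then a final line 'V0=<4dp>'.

Under the risk-neutral measure, an up-move has probability p* = (R−d)/(u−d) = 0.8788 and values discount at R = 1.14.
At expiry t=1: V(1,0)=38.3100, V(1,1)=0.0000
  t=0,j=0: stock 131.0000 → up 154.5800 (V=0.0000), down 111.3500 (V=38.3100). Price 4.0734; hedge Δ=-0.8862, bond B=120.1643.
Each (Δ,B) replicates both successor values, so the strategy is self-financing and V0 is arbitrage-free.

(0,0): Delta=-0.8862 Bond=120.1643
V0=4.0734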